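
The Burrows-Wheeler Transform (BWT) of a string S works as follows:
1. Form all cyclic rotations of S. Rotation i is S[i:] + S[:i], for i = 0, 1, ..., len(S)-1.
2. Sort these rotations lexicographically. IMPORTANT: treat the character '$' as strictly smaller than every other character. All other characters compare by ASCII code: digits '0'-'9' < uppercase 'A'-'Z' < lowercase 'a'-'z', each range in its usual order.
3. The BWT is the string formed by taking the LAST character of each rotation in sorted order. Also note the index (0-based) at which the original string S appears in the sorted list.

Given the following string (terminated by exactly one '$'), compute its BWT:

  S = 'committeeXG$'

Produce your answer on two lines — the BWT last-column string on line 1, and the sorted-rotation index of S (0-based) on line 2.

Answer: GXe$etmmocti
3

Derivation:
All 12 rotations (rotation i = S[i:]+S[:i]):
  rot[0] = committeeXG$
  rot[1] = ommitteeXG$c
  rot[2] = mmitteeXG$co
  rot[3] = mitteeXG$com
  rot[4] = itteeXG$comm
  rot[5] = tteeXG$commi
  rot[6] = teeXG$commit
  rot[7] = eeXG$committ
  rot[8] = eXG$committe
  rot[9] = XG$committee
  rot[10] = G$committeeX
  rot[11] = $committeeXG
Sorted (with $ < everything):
  sorted[0] = $committeeXG  (last char: 'G')
  sorted[1] = G$committeeX  (last char: 'X')
  sorted[2] = XG$committee  (last char: 'e')
  sorted[3] = committeeXG$  (last char: '$')
  sorted[4] = eXG$committe  (last char: 'e')
  sorted[5] = eeXG$committ  (last char: 't')
  sorted[6] = itteeXG$comm  (last char: 'm')
  sorted[7] = mitteeXG$com  (last char: 'm')
  sorted[8] = mmitteeXG$co  (last char: 'o')
  sorted[9] = ommitteeXG$c  (last char: 'c')
  sorted[10] = teeXG$commit  (last char: 't')
  sorted[11] = tteeXG$commi  (last char: 'i')
Last column: GXe$etmmocti
Original string S is at sorted index 3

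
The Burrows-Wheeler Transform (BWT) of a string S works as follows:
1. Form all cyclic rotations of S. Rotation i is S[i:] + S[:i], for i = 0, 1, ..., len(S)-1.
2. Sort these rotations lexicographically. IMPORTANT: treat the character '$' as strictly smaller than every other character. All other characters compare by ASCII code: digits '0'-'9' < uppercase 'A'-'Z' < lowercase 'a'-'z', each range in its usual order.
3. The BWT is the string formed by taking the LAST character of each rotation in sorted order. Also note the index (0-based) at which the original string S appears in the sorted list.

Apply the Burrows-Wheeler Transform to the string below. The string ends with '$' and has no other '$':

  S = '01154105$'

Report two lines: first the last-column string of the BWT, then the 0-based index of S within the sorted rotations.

All 9 rotations (rotation i = S[i:]+S[:i]):
  rot[0] = 01154105$
  rot[1] = 1154105$0
  rot[2] = 154105$01
  rot[3] = 54105$011
  rot[4] = 4105$0115
  rot[5] = 105$01154
  rot[6] = 05$011541
  rot[7] = 5$0115410
  rot[8] = $01154105
Sorted (with $ < everything):
  sorted[0] = $01154105  (last char: '5')
  sorted[1] = 01154105$  (last char: '$')
  sorted[2] = 05$011541  (last char: '1')
  sorted[3] = 105$01154  (last char: '4')
  sorted[4] = 1154105$0  (last char: '0')
  sorted[5] = 154105$01  (last char: '1')
  sorted[6] = 4105$0115  (last char: '5')
  sorted[7] = 5$0115410  (last char: '0')
  sorted[8] = 54105$011  (last char: '1')
Last column: 5$1401501
Original string S is at sorted index 1

Answer: 5$1401501
1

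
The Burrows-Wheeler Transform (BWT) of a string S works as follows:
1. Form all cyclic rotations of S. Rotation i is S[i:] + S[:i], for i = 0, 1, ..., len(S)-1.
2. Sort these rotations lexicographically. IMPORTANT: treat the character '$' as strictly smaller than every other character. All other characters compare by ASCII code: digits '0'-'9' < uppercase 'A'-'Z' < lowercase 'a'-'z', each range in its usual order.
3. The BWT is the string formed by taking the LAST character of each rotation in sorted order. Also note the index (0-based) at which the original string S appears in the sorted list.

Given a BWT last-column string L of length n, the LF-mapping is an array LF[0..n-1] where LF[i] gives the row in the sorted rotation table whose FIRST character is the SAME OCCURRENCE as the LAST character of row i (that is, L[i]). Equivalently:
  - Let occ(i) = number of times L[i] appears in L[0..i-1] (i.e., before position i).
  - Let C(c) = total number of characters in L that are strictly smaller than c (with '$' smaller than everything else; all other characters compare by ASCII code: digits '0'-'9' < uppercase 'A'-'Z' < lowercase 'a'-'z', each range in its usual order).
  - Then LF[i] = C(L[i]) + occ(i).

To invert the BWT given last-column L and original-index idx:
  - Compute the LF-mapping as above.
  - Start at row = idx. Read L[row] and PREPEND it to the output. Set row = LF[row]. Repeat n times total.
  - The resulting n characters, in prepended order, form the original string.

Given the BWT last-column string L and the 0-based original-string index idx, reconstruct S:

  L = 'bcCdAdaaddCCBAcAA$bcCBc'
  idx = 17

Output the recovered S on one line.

Answer: cdAcAAcbcdCaBdCCdBaCAb$

Derivation:
LF mapping: 13 15 7 19 1 20 11 12 21 22 8 9 5 2 16 3 4 0 14 17 10 6 18
Walk LF starting at row 17, prepending L[row]:
  step 1: row=17, L[17]='$', prepend. Next row=LF[17]=0
  step 2: row=0, L[0]='b', prepend. Next row=LF[0]=13
  step 3: row=13, L[13]='A', prepend. Next row=LF[13]=2
  step 4: row=2, L[2]='C', prepend. Next row=LF[2]=7
  step 5: row=7, L[7]='a', prepend. Next row=LF[7]=12
  step 6: row=12, L[12]='B', prepend. Next row=LF[12]=5
  step 7: row=5, L[5]='d', prepend. Next row=LF[5]=20
  step 8: row=20, L[20]='C', prepend. Next row=LF[20]=10
  step 9: row=10, L[10]='C', prepend. Next row=LF[10]=8
  step 10: row=8, L[8]='d', prepend. Next row=LF[8]=21
  step 11: row=21, L[21]='B', prepend. Next row=LF[21]=6
  step 12: row=6, L[6]='a', prepend. Next row=LF[6]=11
  step 13: row=11, L[11]='C', prepend. Next row=LF[11]=9
  step 14: row=9, L[9]='d', prepend. Next row=LF[9]=22
  step 15: row=22, L[22]='c', prepend. Next row=LF[22]=18
  step 16: row=18, L[18]='b', prepend. Next row=LF[18]=14
  step 17: row=14, L[14]='c', prepend. Next row=LF[14]=16
  step 18: row=16, L[16]='A', prepend. Next row=LF[16]=4
  step 19: row=4, L[4]='A', prepend. Next row=LF[4]=1
  step 20: row=1, L[1]='c', prepend. Next row=LF[1]=15
  step 21: row=15, L[15]='A', prepend. Next row=LF[15]=3
  step 22: row=3, L[3]='d', prepend. Next row=LF[3]=19
  step 23: row=19, L[19]='c', prepend. Next row=LF[19]=17
Reversed output: cdAcAAcbcdCaBdCCdBaCAb$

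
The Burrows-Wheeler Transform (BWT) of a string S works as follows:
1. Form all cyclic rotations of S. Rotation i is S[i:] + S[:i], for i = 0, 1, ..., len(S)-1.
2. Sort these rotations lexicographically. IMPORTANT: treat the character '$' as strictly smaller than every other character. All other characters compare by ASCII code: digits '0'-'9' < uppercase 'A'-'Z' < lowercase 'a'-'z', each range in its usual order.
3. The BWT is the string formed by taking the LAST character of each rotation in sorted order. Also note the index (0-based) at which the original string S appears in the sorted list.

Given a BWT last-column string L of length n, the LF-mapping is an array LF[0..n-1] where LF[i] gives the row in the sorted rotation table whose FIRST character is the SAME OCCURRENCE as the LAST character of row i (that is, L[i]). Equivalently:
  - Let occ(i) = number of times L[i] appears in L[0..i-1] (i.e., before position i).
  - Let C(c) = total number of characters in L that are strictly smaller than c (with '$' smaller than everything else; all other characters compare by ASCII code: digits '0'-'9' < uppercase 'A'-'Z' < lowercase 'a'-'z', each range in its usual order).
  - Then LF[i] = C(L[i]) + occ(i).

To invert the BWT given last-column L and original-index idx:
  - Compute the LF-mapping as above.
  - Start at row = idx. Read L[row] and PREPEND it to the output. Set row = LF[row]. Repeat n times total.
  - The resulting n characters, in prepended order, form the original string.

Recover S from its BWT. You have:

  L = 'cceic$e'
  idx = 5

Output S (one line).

LF mapping: 1 2 4 6 3 0 5
Walk LF starting at row 5, prepending L[row]:
  step 1: row=5, L[5]='$', prepend. Next row=LF[5]=0
  step 2: row=0, L[0]='c', prepend. Next row=LF[0]=1
  step 3: row=1, L[1]='c', prepend. Next row=LF[1]=2
  step 4: row=2, L[2]='e', prepend. Next row=LF[2]=4
  step 5: row=4, L[4]='c', prepend. Next row=LF[4]=3
  step 6: row=3, L[3]='i', prepend. Next row=LF[3]=6
  step 7: row=6, L[6]='e', prepend. Next row=LF[6]=5
Reversed output: eicecc$

Answer: eicecc$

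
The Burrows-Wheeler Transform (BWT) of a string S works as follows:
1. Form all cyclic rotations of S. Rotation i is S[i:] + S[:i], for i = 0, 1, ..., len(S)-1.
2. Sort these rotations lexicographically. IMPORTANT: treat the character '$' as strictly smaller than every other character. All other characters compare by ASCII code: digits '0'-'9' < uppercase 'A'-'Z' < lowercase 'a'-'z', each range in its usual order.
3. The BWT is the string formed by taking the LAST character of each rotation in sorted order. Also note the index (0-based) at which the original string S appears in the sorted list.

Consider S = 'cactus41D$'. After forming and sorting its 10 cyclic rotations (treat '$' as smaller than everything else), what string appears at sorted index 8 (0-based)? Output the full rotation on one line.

Answer: tus41D$cac

Derivation:
All 10 rotations (rotation i = S[i:]+S[:i]):
  rot[0] = cactus41D$
  rot[1] = actus41D$c
  rot[2] = ctus41D$ca
  rot[3] = tus41D$cac
  rot[4] = us41D$cact
  rot[5] = s41D$cactu
  rot[6] = 41D$cactus
  rot[7] = 1D$cactus4
  rot[8] = D$cactus41
  rot[9] = $cactus41D
Sorted (with $ < everything):
  sorted[0] = $cactus41D
  sorted[1] = 1D$cactus4
  sorted[2] = 41D$cactus
  sorted[3] = D$cactus41
  sorted[4] = actus41D$c
  sorted[5] = cactus41D$
  sorted[6] = ctus41D$ca
  sorted[7] = s41D$cactu
  sorted[8] = tus41D$cac
  sorted[9] = us41D$cact
sorted[8] = tus41D$cac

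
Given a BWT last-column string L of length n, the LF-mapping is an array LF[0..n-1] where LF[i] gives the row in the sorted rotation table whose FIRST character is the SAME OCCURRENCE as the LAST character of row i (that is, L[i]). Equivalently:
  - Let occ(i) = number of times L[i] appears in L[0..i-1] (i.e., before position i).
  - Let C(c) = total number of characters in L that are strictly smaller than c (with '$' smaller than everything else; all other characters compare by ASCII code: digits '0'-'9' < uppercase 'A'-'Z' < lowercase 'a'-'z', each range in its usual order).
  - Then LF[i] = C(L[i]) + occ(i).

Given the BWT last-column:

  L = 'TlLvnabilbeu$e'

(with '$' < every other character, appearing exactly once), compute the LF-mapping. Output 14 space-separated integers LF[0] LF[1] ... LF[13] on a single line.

Answer: 2 9 1 13 11 3 4 8 10 5 6 12 0 7

Derivation:
Char counts: '$':1, 'L':1, 'T':1, 'a':1, 'b':2, 'e':2, 'i':1, 'l':2, 'n':1, 'u':1, 'v':1
C (first-col start): C('$')=0, C('L')=1, C('T')=2, C('a')=3, C('b')=4, C('e')=6, C('i')=8, C('l')=9, C('n')=11, C('u')=12, C('v')=13
L[0]='T': occ=0, LF[0]=C('T')+0=2+0=2
L[1]='l': occ=0, LF[1]=C('l')+0=9+0=9
L[2]='L': occ=0, LF[2]=C('L')+0=1+0=1
L[3]='v': occ=0, LF[3]=C('v')+0=13+0=13
L[4]='n': occ=0, LF[4]=C('n')+0=11+0=11
L[5]='a': occ=0, LF[5]=C('a')+0=3+0=3
L[6]='b': occ=0, LF[6]=C('b')+0=4+0=4
L[7]='i': occ=0, LF[7]=C('i')+0=8+0=8
L[8]='l': occ=1, LF[8]=C('l')+1=9+1=10
L[9]='b': occ=1, LF[9]=C('b')+1=4+1=5
L[10]='e': occ=0, LF[10]=C('e')+0=6+0=6
L[11]='u': occ=0, LF[11]=C('u')+0=12+0=12
L[12]='$': occ=0, LF[12]=C('$')+0=0+0=0
L[13]='e': occ=1, LF[13]=C('e')+1=6+1=7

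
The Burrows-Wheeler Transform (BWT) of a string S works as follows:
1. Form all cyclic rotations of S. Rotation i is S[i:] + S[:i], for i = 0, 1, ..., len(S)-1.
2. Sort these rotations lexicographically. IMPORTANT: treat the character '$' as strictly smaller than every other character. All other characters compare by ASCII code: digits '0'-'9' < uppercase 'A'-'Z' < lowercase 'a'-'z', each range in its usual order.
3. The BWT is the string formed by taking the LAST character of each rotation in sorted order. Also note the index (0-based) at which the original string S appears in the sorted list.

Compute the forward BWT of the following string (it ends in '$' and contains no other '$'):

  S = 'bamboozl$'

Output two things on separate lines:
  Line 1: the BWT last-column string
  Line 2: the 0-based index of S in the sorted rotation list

Answer: lb$mzaboo
2

Derivation:
All 9 rotations (rotation i = S[i:]+S[:i]):
  rot[0] = bamboozl$
  rot[1] = amboozl$b
  rot[2] = mboozl$ba
  rot[3] = boozl$bam
  rot[4] = oozl$bamb
  rot[5] = ozl$bambo
  rot[6] = zl$bamboo
  rot[7] = l$bambooz
  rot[8] = $bamboozl
Sorted (with $ < everything):
  sorted[0] = $bamboozl  (last char: 'l')
  sorted[1] = amboozl$b  (last char: 'b')
  sorted[2] = bamboozl$  (last char: '$')
  sorted[3] = boozl$bam  (last char: 'm')
  sorted[4] = l$bambooz  (last char: 'z')
  sorted[5] = mboozl$ba  (last char: 'a')
  sorted[6] = oozl$bamb  (last char: 'b')
  sorted[7] = ozl$bambo  (last char: 'o')
  sorted[8] = zl$bamboo  (last char: 'o')
Last column: lb$mzaboo
Original string S is at sorted index 2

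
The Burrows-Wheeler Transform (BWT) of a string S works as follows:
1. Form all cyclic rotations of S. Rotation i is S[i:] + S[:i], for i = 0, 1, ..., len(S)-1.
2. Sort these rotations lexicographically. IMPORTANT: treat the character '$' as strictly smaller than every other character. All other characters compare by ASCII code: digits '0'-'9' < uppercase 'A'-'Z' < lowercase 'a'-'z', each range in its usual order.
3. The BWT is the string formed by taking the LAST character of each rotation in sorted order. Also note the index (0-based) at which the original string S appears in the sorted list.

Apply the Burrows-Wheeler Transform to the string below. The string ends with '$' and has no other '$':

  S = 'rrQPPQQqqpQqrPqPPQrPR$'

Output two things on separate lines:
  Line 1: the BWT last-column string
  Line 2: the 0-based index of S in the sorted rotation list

All 22 rotations (rotation i = S[i:]+S[:i]):
  rot[0] = rrQPPQQqqpQqrPqPPQrPR$
  rot[1] = rQPPQQqqpQqrPqPPQrPR$r
  rot[2] = QPPQQqqpQqrPqPPQrPR$rr
  rot[3] = PPQQqqpQqrPqPPQrPR$rrQ
  rot[4] = PQQqqpQqrPqPPQrPR$rrQP
  rot[5] = QQqqpQqrPqPPQrPR$rrQPP
  rot[6] = QqqpQqrPqPPQrPR$rrQPPQ
  rot[7] = qqpQqrPqPPQrPR$rrQPPQQ
  rot[8] = qpQqrPqPPQrPR$rrQPPQQq
  rot[9] = pQqrPqPPQrPR$rrQPPQQqq
  rot[10] = QqrPqPPQrPR$rrQPPQQqqp
  rot[11] = qrPqPPQrPR$rrQPPQQqqpQ
  rot[12] = rPqPPQrPR$rrQPPQQqqpQq
  rot[13] = PqPPQrPR$rrQPPQQqqpQqr
  rot[14] = qPPQrPR$rrQPPQQqqpQqrP
  rot[15] = PPQrPR$rrQPPQQqqpQqrPq
  rot[16] = PQrPR$rrQPPQQqqpQqrPqP
  rot[17] = QrPR$rrQPPQQqqpQqrPqPP
  rot[18] = rPR$rrQPPQQqqpQqrPqPPQ
  rot[19] = PR$rrQPPQQqqpQqrPqPPQr
  rot[20] = R$rrQPPQQqqpQqrPqPPQrP
  rot[21] = $rrQPPQQqqpQqrPqPPQrPR
Sorted (with $ < everything):
  sorted[0] = $rrQPPQQqqpQqrPqPPQrPR  (last char: 'R')
  sorted[1] = PPQQqqpQqrPqPPQrPR$rrQ  (last char: 'Q')
  sorted[2] = PPQrPR$rrQPPQQqqpQqrPq  (last char: 'q')
  sorted[3] = PQQqqpQqrPqPPQrPR$rrQP  (last char: 'P')
  sorted[4] = PQrPR$rrQPPQQqqpQqrPqP  (last char: 'P')
  sorted[5] = PR$rrQPPQQqqpQqrPqPPQr  (last char: 'r')
  sorted[6] = PqPPQrPR$rrQPPQQqqpQqr  (last char: 'r')
  sorted[7] = QPPQQqqpQqrPqPPQrPR$rr  (last char: 'r')
  sorted[8] = QQqqpQqrPqPPQrPR$rrQPP  (last char: 'P')
  sorted[9] = QqqpQqrPqPPQrPR$rrQPPQ  (last char: 'Q')
  sorted[10] = QqrPqPPQrPR$rrQPPQQqqp  (last char: 'p')
  sorted[11] = QrPR$rrQPPQQqqpQqrPqPP  (last char: 'P')
  sorted[12] = R$rrQPPQQqqpQqrPqPPQrP  (last char: 'P')
  sorted[13] = pQqrPqPPQrPR$rrQPPQQqq  (last char: 'q')
  sorted[14] = qPPQrPR$rrQPPQQqqpQqrP  (last char: 'P')
  sorted[15] = qpQqrPqPPQrPR$rrQPPQQq  (last char: 'q')
  sorted[16] = qqpQqrPqPPQrPR$rrQPPQQ  (last char: 'Q')
  sorted[17] = qrPqPPQrPR$rrQPPQQqqpQ  (last char: 'Q')
  sorted[18] = rPR$rrQPPQQqqpQqrPqPPQ  (last char: 'Q')
  sorted[19] = rPqPPQrPR$rrQPPQQqqpQq  (last char: 'q')
  sorted[20] = rQPPQQqqpQqrPqPPQrPR$r  (last char: 'r')
  sorted[21] = rrQPPQQqqpQqrPqPPQrPR$  (last char: '$')
Last column: RQqPPrrrPQpPPqPqQQQqr$
Original string S is at sorted index 21

Answer: RQqPPrrrPQpPPqPqQQQqr$
21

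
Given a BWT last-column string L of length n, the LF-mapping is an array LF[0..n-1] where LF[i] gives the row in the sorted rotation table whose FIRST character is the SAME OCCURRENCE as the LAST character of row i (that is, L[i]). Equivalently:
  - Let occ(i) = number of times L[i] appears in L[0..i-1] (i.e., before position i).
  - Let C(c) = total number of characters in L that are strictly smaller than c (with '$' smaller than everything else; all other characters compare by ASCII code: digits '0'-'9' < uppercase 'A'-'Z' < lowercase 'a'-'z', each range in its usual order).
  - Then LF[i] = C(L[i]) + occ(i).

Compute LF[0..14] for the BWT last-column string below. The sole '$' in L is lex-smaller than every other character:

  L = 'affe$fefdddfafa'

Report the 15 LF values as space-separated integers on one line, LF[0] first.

Answer: 1 9 10 7 0 11 8 12 4 5 6 13 2 14 3

Derivation:
Char counts: '$':1, 'a':3, 'd':3, 'e':2, 'f':6
C (first-col start): C('$')=0, C('a')=1, C('d')=4, C('e')=7, C('f')=9
L[0]='a': occ=0, LF[0]=C('a')+0=1+0=1
L[1]='f': occ=0, LF[1]=C('f')+0=9+0=9
L[2]='f': occ=1, LF[2]=C('f')+1=9+1=10
L[3]='e': occ=0, LF[3]=C('e')+0=7+0=7
L[4]='$': occ=0, LF[4]=C('$')+0=0+0=0
L[5]='f': occ=2, LF[5]=C('f')+2=9+2=11
L[6]='e': occ=1, LF[6]=C('e')+1=7+1=8
L[7]='f': occ=3, LF[7]=C('f')+3=9+3=12
L[8]='d': occ=0, LF[8]=C('d')+0=4+0=4
L[9]='d': occ=1, LF[9]=C('d')+1=4+1=5
L[10]='d': occ=2, LF[10]=C('d')+2=4+2=6
L[11]='f': occ=4, LF[11]=C('f')+4=9+4=13
L[12]='a': occ=1, LF[12]=C('a')+1=1+1=2
L[13]='f': occ=5, LF[13]=C('f')+5=9+5=14
L[14]='a': occ=2, LF[14]=C('a')+2=1+2=3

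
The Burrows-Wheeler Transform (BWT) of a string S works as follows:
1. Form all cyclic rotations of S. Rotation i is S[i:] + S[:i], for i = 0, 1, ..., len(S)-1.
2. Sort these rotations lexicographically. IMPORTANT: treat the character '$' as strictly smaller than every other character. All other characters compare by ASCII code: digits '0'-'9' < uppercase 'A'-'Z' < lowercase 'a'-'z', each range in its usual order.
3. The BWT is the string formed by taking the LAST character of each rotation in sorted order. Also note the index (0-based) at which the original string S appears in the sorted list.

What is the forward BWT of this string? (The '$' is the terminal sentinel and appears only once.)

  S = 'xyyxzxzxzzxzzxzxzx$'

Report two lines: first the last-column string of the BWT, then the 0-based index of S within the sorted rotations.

Answer: xz$zzyzzzyxxxzxzxxx
2

Derivation:
All 19 rotations (rotation i = S[i:]+S[:i]):
  rot[0] = xyyxzxzxzzxzzxzxzx$
  rot[1] = yyxzxzxzzxzzxzxzx$x
  rot[2] = yxzxzxzzxzzxzxzx$xy
  rot[3] = xzxzxzzxzzxzxzx$xyy
  rot[4] = zxzxzzxzzxzxzx$xyyx
  rot[5] = xzxzzxzzxzxzx$xyyxz
  rot[6] = zxzzxzzxzxzx$xyyxzx
  rot[7] = xzzxzzxzxzx$xyyxzxz
  rot[8] = zzxzzxzxzx$xyyxzxzx
  rot[9] = zxzzxzxzx$xyyxzxzxz
  rot[10] = xzzxzxzx$xyyxzxzxzz
  rot[11] = zzxzxzx$xyyxzxzxzzx
  rot[12] = zxzxzx$xyyxzxzxzzxz
  rot[13] = xzxzx$xyyxzxzxzzxzz
  rot[14] = zxzx$xyyxzxzxzzxzzx
  rot[15] = xzx$xyyxzxzxzzxzzxz
  rot[16] = zx$xyyxzxzxzzxzzxzx
  rot[17] = x$xyyxzxzxzzxzzxzxz
  rot[18] = $xyyxzxzxzzxzzxzxzx
Sorted (with $ < everything):
  sorted[0] = $xyyxzxzxzzxzzxzxzx  (last char: 'x')
  sorted[1] = x$xyyxzxzxzzxzzxzxz  (last char: 'z')
  sorted[2] = xyyxzxzxzzxzzxzxzx$  (last char: '$')
  sorted[3] = xzx$xyyxzxzxzzxzzxz  (last char: 'z')
  sorted[4] = xzxzx$xyyxzxzxzzxzz  (last char: 'z')
  sorted[5] = xzxzxzzxzzxzxzx$xyy  (last char: 'y')
  sorted[6] = xzxzzxzzxzxzx$xyyxz  (last char: 'z')
  sorted[7] = xzzxzxzx$xyyxzxzxzz  (last char: 'z')
  sorted[8] = xzzxzzxzxzx$xyyxzxz  (last char: 'z')
  sorted[9] = yxzxzxzzxzzxzxzx$xy  (last char: 'y')
  sorted[10] = yyxzxzxzzxzzxzxzx$x  (last char: 'x')
  sorted[11] = zx$xyyxzxzxzzxzzxzx  (last char: 'x')
  sorted[12] = zxzx$xyyxzxzxzzxzzx  (last char: 'x')
  sorted[13] = zxzxzx$xyyxzxzxzzxz  (last char: 'z')
  sorted[14] = zxzxzzxzzxzxzx$xyyx  (last char: 'x')
  sorted[15] = zxzzxzxzx$xyyxzxzxz  (last char: 'z')
  sorted[16] = zxzzxzzxzxzx$xyyxzx  (last char: 'x')
  sorted[17] = zzxzxzx$xyyxzxzxzzx  (last char: 'x')
  sorted[18] = zzxzzxzxzx$xyyxzxzx  (last char: 'x')
Last column: xz$zzyzzzyxxxzxzxxx
Original string S is at sorted index 2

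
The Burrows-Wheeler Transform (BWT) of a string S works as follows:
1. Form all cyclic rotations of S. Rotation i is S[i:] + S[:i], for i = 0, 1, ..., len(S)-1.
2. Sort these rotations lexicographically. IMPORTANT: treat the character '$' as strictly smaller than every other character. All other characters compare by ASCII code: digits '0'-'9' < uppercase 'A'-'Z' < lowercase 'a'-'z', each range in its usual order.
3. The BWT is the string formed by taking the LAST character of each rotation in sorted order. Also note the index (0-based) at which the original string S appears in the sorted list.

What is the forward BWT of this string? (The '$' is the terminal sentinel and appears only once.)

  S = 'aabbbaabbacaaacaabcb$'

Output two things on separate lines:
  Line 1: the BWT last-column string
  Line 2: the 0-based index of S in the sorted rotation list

All 21 rotations (rotation i = S[i:]+S[:i]):
  rot[0] = aabbbaabbacaaacaabcb$
  rot[1] = abbbaabbacaaacaabcb$a
  rot[2] = bbbaabbacaaacaabcb$aa
  rot[3] = bbaabbacaaacaabcb$aab
  rot[4] = baabbacaaacaabcb$aabb
  rot[5] = aabbacaaacaabcb$aabbb
  rot[6] = abbacaaacaabcb$aabbba
  rot[7] = bbacaaacaabcb$aabbbaa
  rot[8] = bacaaacaabcb$aabbbaab
  rot[9] = acaaacaabcb$aabbbaabb
  rot[10] = caaacaabcb$aabbbaabba
  rot[11] = aaacaabcb$aabbbaabbac
  rot[12] = aacaabcb$aabbbaabbaca
  rot[13] = acaabcb$aabbbaabbacaa
  rot[14] = caabcb$aabbbaabbacaaa
  rot[15] = aabcb$aabbbaabbacaaac
  rot[16] = abcb$aabbbaabbacaaaca
  rot[17] = bcb$aabbbaabbacaaacaa
  rot[18] = cb$aabbbaabbacaaacaab
  rot[19] = b$aabbbaabbacaaacaabc
  rot[20] = $aabbbaabbacaaacaabcb
Sorted (with $ < everything):
  sorted[0] = $aabbbaabbacaaacaabcb  (last char: 'b')
  sorted[1] = aaacaabcb$aabbbaabbac  (last char: 'c')
  sorted[2] = aabbacaaacaabcb$aabbb  (last char: 'b')
  sorted[3] = aabbbaabbacaaacaabcb$  (last char: '$')
  sorted[4] = aabcb$aabbbaabbacaaac  (last char: 'c')
  sorted[5] = aacaabcb$aabbbaabbaca  (last char: 'a')
  sorted[6] = abbacaaacaabcb$aabbba  (last char: 'a')
  sorted[7] = abbbaabbacaaacaabcb$a  (last char: 'a')
  sorted[8] = abcb$aabbbaabbacaaaca  (last char: 'a')
  sorted[9] = acaaacaabcb$aabbbaabb  (last char: 'b')
  sorted[10] = acaabcb$aabbbaabbacaa  (last char: 'a')
  sorted[11] = b$aabbbaabbacaaacaabc  (last char: 'c')
  sorted[12] = baabbacaaacaabcb$aabb  (last char: 'b')
  sorted[13] = bacaaacaabcb$aabbbaab  (last char: 'b')
  sorted[14] = bbaabbacaaacaabcb$aab  (last char: 'b')
  sorted[15] = bbacaaacaabcb$aabbbaa  (last char: 'a')
  sorted[16] = bbbaabbacaaacaabcb$aa  (last char: 'a')
  sorted[17] = bcb$aabbbaabbacaaacaa  (last char: 'a')
  sorted[18] = caaacaabcb$aabbbaabba  (last char: 'a')
  sorted[19] = caabcb$aabbbaabbacaaa  (last char: 'a')
  sorted[20] = cb$aabbbaabbacaaacaab  (last char: 'b')
Last column: bcb$caaaabacbbbaaaaab
Original string S is at sorted index 3

Answer: bcb$caaaabacbbbaaaaab
3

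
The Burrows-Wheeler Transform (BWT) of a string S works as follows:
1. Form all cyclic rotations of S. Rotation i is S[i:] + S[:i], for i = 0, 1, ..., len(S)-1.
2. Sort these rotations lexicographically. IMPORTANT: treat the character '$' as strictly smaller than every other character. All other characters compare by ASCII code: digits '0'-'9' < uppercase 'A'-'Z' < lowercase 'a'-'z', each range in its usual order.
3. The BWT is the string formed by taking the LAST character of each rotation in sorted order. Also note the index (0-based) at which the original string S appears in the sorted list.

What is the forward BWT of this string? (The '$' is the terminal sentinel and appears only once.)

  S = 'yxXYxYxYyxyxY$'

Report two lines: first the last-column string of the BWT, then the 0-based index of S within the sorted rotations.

Answer: YxxXxxyyYYy$xY
11

Derivation:
All 14 rotations (rotation i = S[i:]+S[:i]):
  rot[0] = yxXYxYxYyxyxY$
  rot[1] = xXYxYxYyxyxY$y
  rot[2] = XYxYxYyxyxY$yx
  rot[3] = YxYxYyxyxY$yxX
  rot[4] = xYxYyxyxY$yxXY
  rot[5] = YxYyxyxY$yxXYx
  rot[6] = xYyxyxY$yxXYxY
  rot[7] = YyxyxY$yxXYxYx
  rot[8] = yxyxY$yxXYxYxY
  rot[9] = xyxY$yxXYxYxYy
  rot[10] = yxY$yxXYxYxYyx
  rot[11] = xY$yxXYxYxYyxy
  rot[12] = Y$yxXYxYxYyxyx
  rot[13] = $yxXYxYxYyxyxY
Sorted (with $ < everything):
  sorted[0] = $yxXYxYxYyxyxY  (last char: 'Y')
  sorted[1] = XYxYxYyxyxY$yx  (last char: 'x')
  sorted[2] = Y$yxXYxYxYyxyx  (last char: 'x')
  sorted[3] = YxYxYyxyxY$yxX  (last char: 'X')
  sorted[4] = YxYyxyxY$yxXYx  (last char: 'x')
  sorted[5] = YyxyxY$yxXYxYx  (last char: 'x')
  sorted[6] = xXYxYxYyxyxY$y  (last char: 'y')
  sorted[7] = xY$yxXYxYxYyxy  (last char: 'y')
  sorted[8] = xYxYyxyxY$yxXY  (last char: 'Y')
  sorted[9] = xYyxyxY$yxXYxY  (last char: 'Y')
  sorted[10] = xyxY$yxXYxYxYy  (last char: 'y')
  sorted[11] = yxXYxYxYyxyxY$  (last char: '$')
  sorted[12] = yxY$yxXYxYxYyx  (last char: 'x')
  sorted[13] = yxyxY$yxXYxYxY  (last char: 'Y')
Last column: YxxXxxyyYYy$xY
Original string S is at sorted index 11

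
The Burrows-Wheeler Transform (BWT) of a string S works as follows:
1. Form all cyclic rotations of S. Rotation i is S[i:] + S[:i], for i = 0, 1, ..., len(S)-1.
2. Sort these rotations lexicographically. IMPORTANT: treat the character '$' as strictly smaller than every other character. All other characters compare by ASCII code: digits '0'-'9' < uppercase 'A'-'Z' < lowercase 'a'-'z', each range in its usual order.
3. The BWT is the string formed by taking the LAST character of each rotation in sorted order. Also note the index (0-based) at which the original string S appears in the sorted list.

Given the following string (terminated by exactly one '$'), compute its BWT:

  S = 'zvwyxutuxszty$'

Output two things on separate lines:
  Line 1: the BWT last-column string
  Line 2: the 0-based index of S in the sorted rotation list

All 14 rotations (rotation i = S[i:]+S[:i]):
  rot[0] = zvwyxutuxszty$
  rot[1] = vwyxutuxszty$z
  rot[2] = wyxutuxszty$zv
  rot[3] = yxutuxszty$zvw
  rot[4] = xutuxszty$zvwy
  rot[5] = utuxszty$zvwyx
  rot[6] = tuxszty$zvwyxu
  rot[7] = uxszty$zvwyxut
  rot[8] = xszty$zvwyxutu
  rot[9] = szty$zvwyxutux
  rot[10] = zty$zvwyxutuxs
  rot[11] = ty$zvwyxutuxsz
  rot[12] = y$zvwyxutuxszt
  rot[13] = $zvwyxutuxszty
Sorted (with $ < everything):
  sorted[0] = $zvwyxutuxszty  (last char: 'y')
  sorted[1] = szty$zvwyxutux  (last char: 'x')
  sorted[2] = tuxszty$zvwyxu  (last char: 'u')
  sorted[3] = ty$zvwyxutuxsz  (last char: 'z')
  sorted[4] = utuxszty$zvwyx  (last char: 'x')
  sorted[5] = uxszty$zvwyxut  (last char: 't')
  sorted[6] = vwyxutuxszty$z  (last char: 'z')
  sorted[7] = wyxutuxszty$zv  (last char: 'v')
  sorted[8] = xszty$zvwyxutu  (last char: 'u')
  sorted[9] = xutuxszty$zvwy  (last char: 'y')
  sorted[10] = y$zvwyxutuxszt  (last char: 't')
  sorted[11] = yxutuxszty$zvw  (last char: 'w')
  sorted[12] = zty$zvwyxutuxs  (last char: 's')
  sorted[13] = zvwyxutuxszty$  (last char: '$')
Last column: yxuzxtzvuytws$
Original string S is at sorted index 13

Answer: yxuzxtzvuytws$
13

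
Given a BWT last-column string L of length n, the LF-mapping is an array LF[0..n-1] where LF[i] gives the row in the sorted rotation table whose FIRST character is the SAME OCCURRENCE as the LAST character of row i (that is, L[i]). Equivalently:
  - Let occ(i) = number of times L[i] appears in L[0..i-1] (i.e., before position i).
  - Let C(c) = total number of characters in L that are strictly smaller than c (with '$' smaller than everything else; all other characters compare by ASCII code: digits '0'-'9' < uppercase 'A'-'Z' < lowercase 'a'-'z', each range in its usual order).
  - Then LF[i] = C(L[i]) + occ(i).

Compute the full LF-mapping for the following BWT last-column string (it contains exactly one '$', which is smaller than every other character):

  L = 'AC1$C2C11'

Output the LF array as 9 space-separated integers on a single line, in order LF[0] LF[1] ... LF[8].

Char counts: '$':1, '1':3, '2':1, 'A':1, 'C':3
C (first-col start): C('$')=0, C('1')=1, C('2')=4, C('A')=5, C('C')=6
L[0]='A': occ=0, LF[0]=C('A')+0=5+0=5
L[1]='C': occ=0, LF[1]=C('C')+0=6+0=6
L[2]='1': occ=0, LF[2]=C('1')+0=1+0=1
L[3]='$': occ=0, LF[3]=C('$')+0=0+0=0
L[4]='C': occ=1, LF[4]=C('C')+1=6+1=7
L[5]='2': occ=0, LF[5]=C('2')+0=4+0=4
L[6]='C': occ=2, LF[6]=C('C')+2=6+2=8
L[7]='1': occ=1, LF[7]=C('1')+1=1+1=2
L[8]='1': occ=2, LF[8]=C('1')+2=1+2=3

Answer: 5 6 1 0 7 4 8 2 3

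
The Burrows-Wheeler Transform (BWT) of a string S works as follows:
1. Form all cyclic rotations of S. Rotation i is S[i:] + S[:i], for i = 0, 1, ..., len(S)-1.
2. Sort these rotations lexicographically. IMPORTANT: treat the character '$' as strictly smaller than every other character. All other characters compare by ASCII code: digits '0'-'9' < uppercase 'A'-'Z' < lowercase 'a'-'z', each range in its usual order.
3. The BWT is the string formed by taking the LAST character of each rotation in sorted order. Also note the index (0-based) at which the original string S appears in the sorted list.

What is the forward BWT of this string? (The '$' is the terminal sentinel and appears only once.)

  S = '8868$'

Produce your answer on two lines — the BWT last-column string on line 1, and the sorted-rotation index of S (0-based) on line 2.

Answer: 8868$
4

Derivation:
All 5 rotations (rotation i = S[i:]+S[:i]):
  rot[0] = 8868$
  rot[1] = 868$8
  rot[2] = 68$88
  rot[3] = 8$886
  rot[4] = $8868
Sorted (with $ < everything):
  sorted[0] = $8868  (last char: '8')
  sorted[1] = 68$88  (last char: '8')
  sorted[2] = 8$886  (last char: '6')
  sorted[3] = 868$8  (last char: '8')
  sorted[4] = 8868$  (last char: '$')
Last column: 8868$
Original string S is at sorted index 4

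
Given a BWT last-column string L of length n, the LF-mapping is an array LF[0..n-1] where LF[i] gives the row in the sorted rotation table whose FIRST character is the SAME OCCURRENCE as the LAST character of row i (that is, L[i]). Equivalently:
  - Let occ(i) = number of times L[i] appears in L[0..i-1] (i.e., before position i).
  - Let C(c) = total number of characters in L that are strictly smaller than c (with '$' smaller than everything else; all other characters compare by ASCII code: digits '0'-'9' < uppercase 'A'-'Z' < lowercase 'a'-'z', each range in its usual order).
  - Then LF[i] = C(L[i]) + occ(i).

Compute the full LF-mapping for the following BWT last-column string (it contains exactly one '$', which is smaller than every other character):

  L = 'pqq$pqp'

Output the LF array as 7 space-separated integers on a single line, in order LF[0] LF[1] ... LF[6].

Char counts: '$':1, 'p':3, 'q':3
C (first-col start): C('$')=0, C('p')=1, C('q')=4
L[0]='p': occ=0, LF[0]=C('p')+0=1+0=1
L[1]='q': occ=0, LF[1]=C('q')+0=4+0=4
L[2]='q': occ=1, LF[2]=C('q')+1=4+1=5
L[3]='$': occ=0, LF[3]=C('$')+0=0+0=0
L[4]='p': occ=1, LF[4]=C('p')+1=1+1=2
L[5]='q': occ=2, LF[5]=C('q')+2=4+2=6
L[6]='p': occ=2, LF[6]=C('p')+2=1+2=3

Answer: 1 4 5 0 2 6 3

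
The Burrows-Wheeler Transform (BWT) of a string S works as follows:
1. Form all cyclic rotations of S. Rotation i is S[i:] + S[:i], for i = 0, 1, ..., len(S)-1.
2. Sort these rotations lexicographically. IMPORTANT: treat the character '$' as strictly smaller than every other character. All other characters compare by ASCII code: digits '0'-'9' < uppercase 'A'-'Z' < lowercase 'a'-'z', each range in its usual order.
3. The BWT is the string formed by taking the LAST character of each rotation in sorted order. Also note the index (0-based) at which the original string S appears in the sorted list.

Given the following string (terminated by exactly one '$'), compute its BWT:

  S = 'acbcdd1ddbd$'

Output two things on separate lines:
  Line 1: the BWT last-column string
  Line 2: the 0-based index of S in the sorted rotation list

Answer: dd$cdabbddc1
2

Derivation:
All 12 rotations (rotation i = S[i:]+S[:i]):
  rot[0] = acbcdd1ddbd$
  rot[1] = cbcdd1ddbd$a
  rot[2] = bcdd1ddbd$ac
  rot[3] = cdd1ddbd$acb
  rot[4] = dd1ddbd$acbc
  rot[5] = d1ddbd$acbcd
  rot[6] = 1ddbd$acbcdd
  rot[7] = ddbd$acbcdd1
  rot[8] = dbd$acbcdd1d
  rot[9] = bd$acbcdd1dd
  rot[10] = d$acbcdd1ddb
  rot[11] = $acbcdd1ddbd
Sorted (with $ < everything):
  sorted[0] = $acbcdd1ddbd  (last char: 'd')
  sorted[1] = 1ddbd$acbcdd  (last char: 'd')
  sorted[2] = acbcdd1ddbd$  (last char: '$')
  sorted[3] = bcdd1ddbd$ac  (last char: 'c')
  sorted[4] = bd$acbcdd1dd  (last char: 'd')
  sorted[5] = cbcdd1ddbd$a  (last char: 'a')
  sorted[6] = cdd1ddbd$acb  (last char: 'b')
  sorted[7] = d$acbcdd1ddb  (last char: 'b')
  sorted[8] = d1ddbd$acbcd  (last char: 'd')
  sorted[9] = dbd$acbcdd1d  (last char: 'd')
  sorted[10] = dd1ddbd$acbc  (last char: 'c')
  sorted[11] = ddbd$acbcdd1  (last char: '1')
Last column: dd$cdabbddc1
Original string S is at sorted index 2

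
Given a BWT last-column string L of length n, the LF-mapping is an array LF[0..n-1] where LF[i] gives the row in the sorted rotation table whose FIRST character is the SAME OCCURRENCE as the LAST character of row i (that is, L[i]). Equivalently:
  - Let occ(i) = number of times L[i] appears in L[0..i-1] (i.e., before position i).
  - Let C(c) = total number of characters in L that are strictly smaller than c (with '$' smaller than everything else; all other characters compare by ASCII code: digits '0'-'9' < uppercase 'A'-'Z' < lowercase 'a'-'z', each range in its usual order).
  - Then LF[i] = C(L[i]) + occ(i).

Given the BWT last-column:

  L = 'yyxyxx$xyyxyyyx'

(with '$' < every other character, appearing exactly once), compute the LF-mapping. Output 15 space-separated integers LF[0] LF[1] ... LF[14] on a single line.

Answer: 7 8 1 9 2 3 0 4 10 11 5 12 13 14 6

Derivation:
Char counts: '$':1, 'x':6, 'y':8
C (first-col start): C('$')=0, C('x')=1, C('y')=7
L[0]='y': occ=0, LF[0]=C('y')+0=7+0=7
L[1]='y': occ=1, LF[1]=C('y')+1=7+1=8
L[2]='x': occ=0, LF[2]=C('x')+0=1+0=1
L[3]='y': occ=2, LF[3]=C('y')+2=7+2=9
L[4]='x': occ=1, LF[4]=C('x')+1=1+1=2
L[5]='x': occ=2, LF[5]=C('x')+2=1+2=3
L[6]='$': occ=0, LF[6]=C('$')+0=0+0=0
L[7]='x': occ=3, LF[7]=C('x')+3=1+3=4
L[8]='y': occ=3, LF[8]=C('y')+3=7+3=10
L[9]='y': occ=4, LF[9]=C('y')+4=7+4=11
L[10]='x': occ=4, LF[10]=C('x')+4=1+4=5
L[11]='y': occ=5, LF[11]=C('y')+5=7+5=12
L[12]='y': occ=6, LF[12]=C('y')+6=7+6=13
L[13]='y': occ=7, LF[13]=C('y')+7=7+7=14
L[14]='x': occ=5, LF[14]=C('x')+5=1+5=6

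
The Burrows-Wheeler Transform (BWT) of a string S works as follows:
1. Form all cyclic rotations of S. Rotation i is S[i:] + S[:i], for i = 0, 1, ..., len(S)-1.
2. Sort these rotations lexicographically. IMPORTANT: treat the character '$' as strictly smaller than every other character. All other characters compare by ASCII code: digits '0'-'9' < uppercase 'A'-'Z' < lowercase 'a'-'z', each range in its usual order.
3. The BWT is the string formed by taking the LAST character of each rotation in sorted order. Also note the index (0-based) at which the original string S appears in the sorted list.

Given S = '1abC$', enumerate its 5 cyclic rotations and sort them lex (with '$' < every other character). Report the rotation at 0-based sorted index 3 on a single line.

Answer: abC$1

Derivation:
All 5 rotations (rotation i = S[i:]+S[:i]):
  rot[0] = 1abC$
  rot[1] = abC$1
  rot[2] = bC$1a
  rot[3] = C$1ab
  rot[4] = $1abC
Sorted (with $ < everything):
  sorted[0] = $1abC
  sorted[1] = 1abC$
  sorted[2] = C$1ab
  sorted[3] = abC$1
  sorted[4] = bC$1a
sorted[3] = abC$1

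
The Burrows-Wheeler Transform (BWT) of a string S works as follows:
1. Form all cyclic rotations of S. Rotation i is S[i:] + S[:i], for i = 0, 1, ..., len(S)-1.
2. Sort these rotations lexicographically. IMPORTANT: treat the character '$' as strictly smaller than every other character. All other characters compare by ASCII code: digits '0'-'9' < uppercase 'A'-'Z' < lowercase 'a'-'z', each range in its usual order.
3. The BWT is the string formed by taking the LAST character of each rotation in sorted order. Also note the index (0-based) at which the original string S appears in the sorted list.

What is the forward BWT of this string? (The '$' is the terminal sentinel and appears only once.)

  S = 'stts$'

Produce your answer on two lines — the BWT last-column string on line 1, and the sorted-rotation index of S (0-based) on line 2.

All 5 rotations (rotation i = S[i:]+S[:i]):
  rot[0] = stts$
  rot[1] = tts$s
  rot[2] = ts$st
  rot[3] = s$stt
  rot[4] = $stts
Sorted (with $ < everything):
  sorted[0] = $stts  (last char: 's')
  sorted[1] = s$stt  (last char: 't')
  sorted[2] = stts$  (last char: '$')
  sorted[3] = ts$st  (last char: 't')
  sorted[4] = tts$s  (last char: 's')
Last column: st$ts
Original string S is at sorted index 2

Answer: st$ts
2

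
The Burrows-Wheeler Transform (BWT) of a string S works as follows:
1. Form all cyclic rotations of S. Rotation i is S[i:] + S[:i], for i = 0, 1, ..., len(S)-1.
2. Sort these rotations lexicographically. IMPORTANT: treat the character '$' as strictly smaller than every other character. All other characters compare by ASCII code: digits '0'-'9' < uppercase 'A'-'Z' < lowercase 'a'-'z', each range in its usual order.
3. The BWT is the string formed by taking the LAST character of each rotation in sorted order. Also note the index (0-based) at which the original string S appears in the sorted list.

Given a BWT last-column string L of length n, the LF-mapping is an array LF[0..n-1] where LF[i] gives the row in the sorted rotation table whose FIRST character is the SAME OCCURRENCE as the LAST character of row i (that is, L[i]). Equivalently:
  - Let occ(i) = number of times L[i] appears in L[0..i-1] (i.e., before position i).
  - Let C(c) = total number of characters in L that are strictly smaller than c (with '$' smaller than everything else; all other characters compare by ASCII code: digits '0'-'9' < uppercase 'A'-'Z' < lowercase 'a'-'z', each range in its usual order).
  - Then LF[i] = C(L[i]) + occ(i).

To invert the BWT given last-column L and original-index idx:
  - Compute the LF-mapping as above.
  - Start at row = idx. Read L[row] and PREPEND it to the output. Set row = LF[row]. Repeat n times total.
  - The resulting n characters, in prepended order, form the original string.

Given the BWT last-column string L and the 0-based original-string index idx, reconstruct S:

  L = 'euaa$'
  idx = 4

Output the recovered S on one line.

LF mapping: 3 4 1 2 0
Walk LF starting at row 4, prepending L[row]:
  step 1: row=4, L[4]='$', prepend. Next row=LF[4]=0
  step 2: row=0, L[0]='e', prepend. Next row=LF[0]=3
  step 3: row=3, L[3]='a', prepend. Next row=LF[3]=2
  step 4: row=2, L[2]='a', prepend. Next row=LF[2]=1
  step 5: row=1, L[1]='u', prepend. Next row=LF[1]=4
Reversed output: uaae$

Answer: uaae$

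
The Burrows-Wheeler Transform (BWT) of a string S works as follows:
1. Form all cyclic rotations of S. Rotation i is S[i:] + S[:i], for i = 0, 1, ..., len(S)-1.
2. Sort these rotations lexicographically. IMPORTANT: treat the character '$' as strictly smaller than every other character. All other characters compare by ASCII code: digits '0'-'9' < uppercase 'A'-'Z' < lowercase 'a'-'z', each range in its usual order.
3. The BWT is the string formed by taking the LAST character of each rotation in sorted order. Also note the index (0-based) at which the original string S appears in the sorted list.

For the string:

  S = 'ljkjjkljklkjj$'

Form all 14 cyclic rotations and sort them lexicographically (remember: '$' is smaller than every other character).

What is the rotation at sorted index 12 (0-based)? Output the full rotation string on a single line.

Answer: ljklkjj$ljkjjk

Derivation:
All 14 rotations (rotation i = S[i:]+S[:i]):
  rot[0] = ljkjjkljklkjj$
  rot[1] = jkjjkljklkjj$l
  rot[2] = kjjkljklkjj$lj
  rot[3] = jjkljklkjj$ljk
  rot[4] = jkljklkjj$ljkj
  rot[5] = kljklkjj$ljkjj
  rot[6] = ljklkjj$ljkjjk
  rot[7] = jklkjj$ljkjjkl
  rot[8] = klkjj$ljkjjklj
  rot[9] = lkjj$ljkjjkljk
  rot[10] = kjj$ljkjjkljkl
  rot[11] = jj$ljkjjkljklk
  rot[12] = j$ljkjjkljklkj
  rot[13] = $ljkjjkljklkjj
Sorted (with $ < everything):
  sorted[0] = $ljkjjkljklkjj
  sorted[1] = j$ljkjjkljklkj
  sorted[2] = jj$ljkjjkljklk
  sorted[3] = jjkljklkjj$ljk
  sorted[4] = jkjjkljklkjj$l
  sorted[5] = jkljklkjj$ljkj
  sorted[6] = jklkjj$ljkjjkl
  sorted[7] = kjj$ljkjjkljkl
  sorted[8] = kjjkljklkjj$lj
  sorted[9] = kljklkjj$ljkjj
  sorted[10] = klkjj$ljkjjklj
  sorted[11] = ljkjjkljklkjj$
  sorted[12] = ljklkjj$ljkjjk
  sorted[13] = lkjj$ljkjjkljk
sorted[12] = ljklkjj$ljkjjk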